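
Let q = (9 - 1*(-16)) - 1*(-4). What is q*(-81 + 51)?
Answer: -870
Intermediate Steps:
q = 29 (q = (9 + 16) + 4 = 25 + 4 = 29)
q*(-81 + 51) = 29*(-81 + 51) = 29*(-30) = -870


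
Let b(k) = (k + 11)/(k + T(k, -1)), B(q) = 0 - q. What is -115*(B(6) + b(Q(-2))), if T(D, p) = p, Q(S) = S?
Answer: 1035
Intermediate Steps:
B(q) = -q
b(k) = (11 + k)/(-1 + k) (b(k) = (k + 11)/(k - 1) = (11 + k)/(-1 + k))
-115*(B(6) + b(Q(-2))) = -115*(-1*6 + (11 - 2)/(-1 - 2)) = -115*(-6 + 9/(-3)) = -115*(-6 - ⅓*9) = -115*(-6 - 3) = -115*(-9) = 1035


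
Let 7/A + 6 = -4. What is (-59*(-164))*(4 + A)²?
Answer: 2634291/25 ≈ 1.0537e+5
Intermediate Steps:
A = -7/10 (A = 7/(-6 - 4) = 7/(-10) = 7*(-⅒) = -7/10 ≈ -0.70000)
(-59*(-164))*(4 + A)² = (-59*(-164))*(4 - 7/10)² = 9676*(33/10)² = 9676*(1089/100) = 2634291/25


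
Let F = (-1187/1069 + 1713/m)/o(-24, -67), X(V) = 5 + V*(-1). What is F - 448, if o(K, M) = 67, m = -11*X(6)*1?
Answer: -351140004/787853 ≈ -445.69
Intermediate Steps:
X(V) = 5 - V
m = 11 (m = -11*(5 - 1*6)*1 = -11*(5 - 6)*1 = -11*(-1)*1 = 11*1 = 11)
F = 1818140/787853 (F = (-1187/1069 + 1713/11)/67 = (-1187*1/1069 + 1713*(1/11))*(1/67) = (-1187/1069 + 1713/11)*(1/67) = (1818140/11759)*(1/67) = 1818140/787853 ≈ 2.3077)
F - 448 = 1818140/787853 - 448 = -351140004/787853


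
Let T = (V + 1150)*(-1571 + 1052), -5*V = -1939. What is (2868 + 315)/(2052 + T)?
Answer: -5305/1326777 ≈ -0.0039984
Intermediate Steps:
V = 1939/5 (V = -1/5*(-1939) = 1939/5 ≈ 387.80)
T = -3990591/5 (T = (1939/5 + 1150)*(-1571 + 1052) = (7689/5)*(-519) = -3990591/5 ≈ -7.9812e+5)
(2868 + 315)/(2052 + T) = (2868 + 315)/(2052 - 3990591/5) = 3183/(-3980331/5) = 3183*(-5/3980331) = -5305/1326777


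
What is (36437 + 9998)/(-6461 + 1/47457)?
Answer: -2203665795/306619676 ≈ -7.1870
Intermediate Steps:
(36437 + 9998)/(-6461 + 1/47457) = 46435/(-6461 + 1/47457) = 46435/(-306619676/47457) = 46435*(-47457/306619676) = -2203665795/306619676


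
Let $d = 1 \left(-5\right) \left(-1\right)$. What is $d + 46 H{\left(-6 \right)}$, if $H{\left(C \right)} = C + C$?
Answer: $-547$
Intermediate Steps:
$H{\left(C \right)} = 2 C$
$d = 5$ ($d = \left(-5\right) \left(-1\right) = 5$)
$d + 46 H{\left(-6 \right)} = 5 + 46 \cdot 2 \left(-6\right) = 5 + 46 \left(-12\right) = 5 - 552 = -547$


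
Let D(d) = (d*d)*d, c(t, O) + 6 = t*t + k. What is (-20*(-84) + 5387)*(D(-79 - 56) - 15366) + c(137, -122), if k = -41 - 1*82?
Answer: -17496043007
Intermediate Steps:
k = -123 (k = -41 - 82 = -123)
c(t, O) = -129 + t² (c(t, O) = -6 + (t*t - 123) = -6 + (t² - 123) = -6 + (-123 + t²) = -129 + t²)
D(d) = d³ (D(d) = d²*d = d³)
(-20*(-84) + 5387)*(D(-79 - 56) - 15366) + c(137, -122) = (-20*(-84) + 5387)*((-79 - 56)³ - 15366) + (-129 + 137²) = (1680 + 5387)*((-135)³ - 15366) + (-129 + 18769) = 7067*(-2460375 - 15366) + 18640 = 7067*(-2475741) + 18640 = -17496061647 + 18640 = -17496043007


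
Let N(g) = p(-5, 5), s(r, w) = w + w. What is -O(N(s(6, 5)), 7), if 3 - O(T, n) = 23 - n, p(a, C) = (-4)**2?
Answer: 13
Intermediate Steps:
s(r, w) = 2*w
p(a, C) = 16
N(g) = 16
O(T, n) = -20 + n (O(T, n) = 3 - (23 - n) = 3 + (-23 + n) = -20 + n)
-O(N(s(6, 5)), 7) = -(-20 + 7) = -1*(-13) = 13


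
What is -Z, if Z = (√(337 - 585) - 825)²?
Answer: -680377 + 3300*I*√62 ≈ -6.8038e+5 + 25984.0*I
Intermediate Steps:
Z = (-825 + 2*I*√62)² (Z = (√(-248) - 825)² = (2*I*√62 - 825)² = (-825 + 2*I*√62)² ≈ 6.8038e+5 - 25984.0*I)
-Z = -(680377 - 3300*I*√62) = -680377 + 3300*I*√62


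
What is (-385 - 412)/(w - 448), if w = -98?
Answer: 797/546 ≈ 1.4597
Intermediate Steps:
(-385 - 412)/(w - 448) = (-385 - 412)/(-98 - 448) = -797/(-546) = -797*(-1/546) = 797/546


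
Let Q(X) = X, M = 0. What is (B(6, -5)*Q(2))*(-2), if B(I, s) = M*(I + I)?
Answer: 0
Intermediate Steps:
B(I, s) = 0 (B(I, s) = 0*(I + I) = 0*(2*I) = 0)
(B(6, -5)*Q(2))*(-2) = (0*2)*(-2) = 0*(-2) = 0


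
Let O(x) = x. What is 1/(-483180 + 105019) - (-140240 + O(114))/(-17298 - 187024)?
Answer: -26495196304/38633305921 ≈ -0.68581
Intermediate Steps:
1/(-483180 + 105019) - (-140240 + O(114))/(-17298 - 187024) = 1/(-483180 + 105019) - (-140240 + 114)/(-17298 - 187024) = 1/(-378161) - (-140126)/(-204322) = -1/378161 - (-140126)*(-1)/204322 = -1/378161 - 1*70063/102161 = -1/378161 - 70063/102161 = -26495196304/38633305921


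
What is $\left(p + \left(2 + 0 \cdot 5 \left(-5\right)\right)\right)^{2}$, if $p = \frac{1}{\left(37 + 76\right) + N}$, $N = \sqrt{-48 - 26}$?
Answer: $\frac{- 51233 i + 908 \sqrt{74}}{- 12695 i + 226 \sqrt{74}} \approx 4.0353 - 0.002691 i$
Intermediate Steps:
$N = i \sqrt{74}$ ($N = \sqrt{-74} = i \sqrt{74} \approx 8.6023 i$)
$p = \frac{1}{113 + i \sqrt{74}}$ ($p = \frac{1}{\left(37 + 76\right) + i \sqrt{74}} = \frac{1}{113 + i \sqrt{74}} \approx 0.0087986 - 0.00066981 i$)
$\left(p + \left(2 + 0 \cdot 5 \left(-5\right)\right)\right)^{2} = \left(\left(\frac{113}{12843} - \frac{i \sqrt{74}}{12843}\right) + \left(2 + 0 \cdot 5 \left(-5\right)\right)\right)^{2} = \left(\left(\frac{113}{12843} - \frac{i \sqrt{74}}{12843}\right) + \left(2 + 0 \left(-25\right)\right)\right)^{2} = \left(\left(\frac{113}{12843} - \frac{i \sqrt{74}}{12843}\right) + \left(2 + 0\right)\right)^{2} = \left(\left(\frac{113}{12843} - \frac{i \sqrt{74}}{12843}\right) + 2\right)^{2} = \left(\frac{25799}{12843} - \frac{i \sqrt{74}}{12843}\right)^{2}$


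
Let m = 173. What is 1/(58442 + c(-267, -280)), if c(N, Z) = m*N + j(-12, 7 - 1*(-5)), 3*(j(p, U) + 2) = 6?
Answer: 1/12251 ≈ 8.1626e-5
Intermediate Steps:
j(p, U) = 0 (j(p, U) = -2 + (1/3)*6 = -2 + 2 = 0)
c(N, Z) = 173*N (c(N, Z) = 173*N + 0 = 173*N)
1/(58442 + c(-267, -280)) = 1/(58442 + 173*(-267)) = 1/(58442 - 46191) = 1/12251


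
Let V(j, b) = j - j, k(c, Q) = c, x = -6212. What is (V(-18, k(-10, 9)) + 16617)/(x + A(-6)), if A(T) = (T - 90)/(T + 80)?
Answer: -614829/229892 ≈ -2.6744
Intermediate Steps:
V(j, b) = 0
A(T) = (-90 + T)/(80 + T)
(V(-18, k(-10, 9)) + 16617)/(x + A(-6)) = (0 + 16617)/(-6212 + (-90 - 6)/(80 - 6)) = 16617/(-6212 - 96/74) = 16617/(-6212 + (1/74)*(-96)) = 16617/(-6212 - 48/37) = 16617/(-229892/37) = 16617*(-37/229892) = -614829/229892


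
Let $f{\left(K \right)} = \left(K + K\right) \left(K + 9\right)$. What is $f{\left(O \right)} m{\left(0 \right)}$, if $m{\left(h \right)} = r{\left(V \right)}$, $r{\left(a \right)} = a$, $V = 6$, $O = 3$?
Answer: $432$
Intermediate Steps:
$f{\left(K \right)} = 2 K \left(9 + K\right)$
$m{\left(h \right)} = 6$
$f{\left(O \right)} m{\left(0 \right)} = 2 \cdot 3 \left(9 + 3\right) 6 = 2 \cdot 3 \cdot 12 \cdot 6 = 72 \cdot 6 = 432$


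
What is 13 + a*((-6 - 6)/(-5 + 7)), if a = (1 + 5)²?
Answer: -203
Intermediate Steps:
a = 36 (a = 6² = 36)
13 + a*((-6 - 6)/(-5 + 7)) = 13 + 36*((-6 - 6)/(-5 + 7)) = 13 + 36*(-12/2) = 13 + 36*(-12*½) = 13 + 36*(-6) = 13 - 216 = -203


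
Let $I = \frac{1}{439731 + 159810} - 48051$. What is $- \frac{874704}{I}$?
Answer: $\frac{262210455432}{14404272295} \approx 18.204$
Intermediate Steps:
$I = - \frac{28808544590}{599541}$ ($I = \frac{1}{599541} - 48051 = - \frac{28808544590}{599541} \approx -48051.0$)
$- \frac{874704}{I} = - \frac{874704}{- \frac{28808544590}{599541}} = \left(-874704\right) \left(- \frac{599541}{28808544590}\right) = \frac{262210455432}{14404272295}$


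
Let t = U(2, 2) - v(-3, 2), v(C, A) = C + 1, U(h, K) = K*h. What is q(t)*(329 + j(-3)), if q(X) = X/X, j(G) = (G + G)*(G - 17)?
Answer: 449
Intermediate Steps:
j(G) = 2*G*(-17 + G) (j(G) = (2*G)*(-17 + G) = 2*G*(-17 + G))
v(C, A) = 1 + C
t = 6 (t = 2*2 - (1 - 3) = 4 - 1*(-2) = 4 + 2 = 6)
q(X) = 1
q(t)*(329 + j(-3)) = 1*(329 + 2*(-3)*(-17 - 3)) = 1*(329 + 2*(-3)*(-20)) = 1*(329 + 120) = 1*449 = 449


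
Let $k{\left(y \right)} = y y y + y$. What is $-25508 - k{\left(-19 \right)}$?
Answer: $-18630$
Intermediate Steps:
$k{\left(y \right)} = y + y^{3}$ ($k{\left(y \right)} = y y^{2} + y = y^{3} + y = y + y^{3}$)
$-25508 - k{\left(-19 \right)} = -25508 - \left(-19 + \left(-19\right)^{3}\right) = -25508 - \left(-19 - 6859\right) = -25508 - -6878 = -25508 + 6878 = -18630$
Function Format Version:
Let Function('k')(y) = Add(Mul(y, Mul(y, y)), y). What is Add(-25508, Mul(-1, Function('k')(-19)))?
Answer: -18630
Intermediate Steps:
Function('k')(y) = Add(y, Pow(y, 3)) (Function('k')(y) = Add(Mul(y, Pow(y, 2)), y) = Add(Pow(y, 3), y) = Add(y, Pow(y, 3)))
Add(-25508, Mul(-1, Function('k')(-19))) = Add(-25508, Mul(-1, Add(-19, Pow(-19, 3)))) = Add(-25508, Mul(-1, Add(-19, -6859))) = Add(-25508, Mul(-1, -6878)) = Add(-25508, 6878) = -18630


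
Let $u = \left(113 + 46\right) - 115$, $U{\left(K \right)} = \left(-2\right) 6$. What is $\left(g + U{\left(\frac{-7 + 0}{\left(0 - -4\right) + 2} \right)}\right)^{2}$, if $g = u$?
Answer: $1024$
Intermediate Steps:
$U{\left(K \right)} = -12$
$u = 44$ ($u = 159 - 115 = 44$)
$g = 44$
$\left(g + U{\left(\frac{-7 + 0}{\left(0 - -4\right) + 2} \right)}\right)^{2} = \left(44 - 12\right)^{2} = 32^{2} = 1024$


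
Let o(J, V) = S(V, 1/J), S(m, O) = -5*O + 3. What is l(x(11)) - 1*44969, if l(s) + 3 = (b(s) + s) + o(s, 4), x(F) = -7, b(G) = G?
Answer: -314876/7 ≈ -44982.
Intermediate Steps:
S(m, O) = 3 - 5*O
o(J, V) = 3 - 5/J
l(s) = -5/s + 2*s (l(s) = -3 + ((s + s) + (3 - 5/s)) = -3 + (2*s + (3 - 5/s)) = -3 + (3 - 5/s + 2*s) = -5/s + 2*s)
l(x(11)) - 1*44969 = (-5/(-7) + 2*(-7)) - 1*44969 = (-5*(-1/7) - 14) - 44969 = (5/7 - 14) - 44969 = -93/7 - 44969 = -314876/7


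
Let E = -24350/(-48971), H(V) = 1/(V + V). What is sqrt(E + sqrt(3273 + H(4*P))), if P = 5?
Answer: sqrt(119244385000 + 11990794205*sqrt(1309210))/489710 ≈ 7.5965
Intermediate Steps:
H(V) = 1/(2*V)
E = 24350/48971 (E = -24350*(-1/48971) = 24350/48971 ≈ 0.49723)
sqrt(E + sqrt(3273 + H(4*P))) = sqrt(24350/48971 + sqrt(3273 + 1/(2*((4*5))))) = sqrt(24350/48971 + sqrt(3273 + (1/2)/20)) = sqrt(24350/48971 + sqrt(3273 + (1/2)*(1/20))) = sqrt(24350/48971 + sqrt(3273 + 1/40)) = sqrt(24350/48971 + sqrt(130921/40)) = sqrt(24350/48971 + sqrt(1309210)/20)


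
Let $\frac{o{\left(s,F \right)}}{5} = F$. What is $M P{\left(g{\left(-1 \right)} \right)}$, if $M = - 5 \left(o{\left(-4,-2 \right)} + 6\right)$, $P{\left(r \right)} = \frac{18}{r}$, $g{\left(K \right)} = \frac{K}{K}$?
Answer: $360$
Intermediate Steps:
$o{\left(s,F \right)} = 5 F$
$g{\left(K \right)} = 1$
$M = 20$ ($M = - 5 \left(5 \left(-2\right) + 6\right) = - 5 \left(-10 + 6\right) = \left(-5\right) \left(-4\right) = 20$)
$M P{\left(g{\left(-1 \right)} \right)} = 20 \cdot \frac{18}{1} = 20 \cdot 18 \cdot 1 = 20 \cdot 18 = 360$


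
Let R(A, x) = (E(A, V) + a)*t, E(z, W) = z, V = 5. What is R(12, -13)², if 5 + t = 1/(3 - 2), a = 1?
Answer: 2704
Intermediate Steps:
t = -4 (t = -5 + 1/(3 - 2) = -5 + 1/1 = -5 + 1 = -4)
R(A, x) = -4 - 4*A (R(A, x) = (A + 1)*(-4) = (1 + A)*(-4) = -4 - 4*A)
R(12, -13)² = (-4 - 4*12)² = (-4 - 48)² = (-52)² = 2704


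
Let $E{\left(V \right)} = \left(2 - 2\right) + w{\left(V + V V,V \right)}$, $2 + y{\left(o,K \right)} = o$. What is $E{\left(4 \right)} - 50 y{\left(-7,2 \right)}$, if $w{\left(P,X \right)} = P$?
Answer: $470$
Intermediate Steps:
$y{\left(o,K \right)} = -2 + o$
$E{\left(V \right)} = V + V^{2}$ ($E{\left(V \right)} = \left(2 - 2\right) + \left(V + V V\right) = 0 + \left(V + V^{2}\right) = V + V^{2}$)
$E{\left(4 \right)} - 50 y{\left(-7,2 \right)} = 4 \left(1 + 4\right) - 50 \left(-2 - 7\right) = 4 \cdot 5 - -450 = 20 + 450 = 470$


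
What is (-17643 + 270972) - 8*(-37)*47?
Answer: 267241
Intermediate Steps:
(-17643 + 270972) - 8*(-37)*47 = 253329 + 296*47 = 253329 + 13912 = 267241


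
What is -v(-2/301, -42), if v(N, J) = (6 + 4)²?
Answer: -100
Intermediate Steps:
v(N, J) = 100 (v(N, J) = 10² = 100)
-v(-2/301, -42) = -1*100 = -100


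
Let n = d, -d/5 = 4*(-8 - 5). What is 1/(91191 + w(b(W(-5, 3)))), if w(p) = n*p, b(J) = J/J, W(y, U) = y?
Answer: 1/91451 ≈ 1.0935e-5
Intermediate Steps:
b(J) = 1
d = 260 (d = -20*(-8 - 5) = -20*(-13) = -5*(-52) = 260)
n = 260
w(p) = 260*p
1/(91191 + w(b(W(-5, 3)))) = 1/(91191 + 260*1) = 1/(91191 + 260) = 1/91451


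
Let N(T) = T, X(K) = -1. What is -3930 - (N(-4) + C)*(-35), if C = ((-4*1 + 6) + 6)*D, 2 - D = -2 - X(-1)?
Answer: -3230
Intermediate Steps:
D = 3 (D = 2 - (-2 - 1*(-1)) = 2 - (-2 + 1) = 2 - 1*(-1) = 2 + 1 = 3)
C = 24 (C = ((-4*1 + 6) + 6)*3 = ((-4 + 6) + 6)*3 = (2 + 6)*3 = 8*3 = 24)
-3930 - (N(-4) + C)*(-35) = -3930 - (-4 + 24)*(-35) = -3930 - 20*(-35) = -3930 - 1*(-700) = -3930 + 700 = -3230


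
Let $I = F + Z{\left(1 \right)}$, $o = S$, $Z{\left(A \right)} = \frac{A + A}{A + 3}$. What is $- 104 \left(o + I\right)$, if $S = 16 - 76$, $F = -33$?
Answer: $9620$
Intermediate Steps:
$Z{\left(A \right)} = \frac{2 A}{3 + A}$
$S = -60$
$o = -60$
$I = - \frac{65}{2}$ ($I = -33 + 2 \cdot 1 \frac{1}{3 + 1} = -33 + 2 \cdot 1 \cdot \frac{1}{4} = -33 + \frac{1}{2} = - \frac{65}{2} \approx -32.5$)
$- 104 \left(o + I\right) = - 104 \left(-60 - \frac{65}{2}\right) = \left(-104\right) \left(- \frac{185}{2}\right) = 9620$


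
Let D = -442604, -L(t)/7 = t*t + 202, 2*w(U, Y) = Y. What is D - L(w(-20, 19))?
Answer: -1762233/4 ≈ -4.4056e+5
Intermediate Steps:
w(U, Y) = Y/2
L(t) = -1414 - 7*t² (L(t) = -7*(t*t + 202) = -7*(t² + 202) = -7*(202 + t²) = -1414 - 7*t²)
D - L(w(-20, 19)) = -442604 - (-1414 - 7*((½)*19)²) = -442604 - (-1414 - 7*(19/2)²) = -442604 - (-1414 - 7*361/4) = -442604 - (-1414 - 2527/4) = -442604 - 1*(-8183/4) = -442604 + 8183/4 = -1762233/4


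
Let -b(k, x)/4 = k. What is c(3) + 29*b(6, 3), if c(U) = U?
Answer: -693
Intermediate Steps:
b(k, x) = -4*k
c(3) + 29*b(6, 3) = 3 + 29*(-4*6) = 3 + 29*(-24) = 3 - 696 = -693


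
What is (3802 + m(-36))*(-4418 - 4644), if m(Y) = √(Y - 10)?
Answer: -34453724 - 9062*I*√46 ≈ -3.4454e+7 - 61462.0*I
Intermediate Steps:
m(Y) = √(-10 + Y)
(3802 + m(-36))*(-4418 - 4644) = (3802 + √(-10 - 36))*(-4418 - 4644) = (3802 + √(-46))*(-9062) = (3802 + I*√46)*(-9062) = -34453724 - 9062*I*√46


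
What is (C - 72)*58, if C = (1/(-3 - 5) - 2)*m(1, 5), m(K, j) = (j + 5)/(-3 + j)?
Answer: -19169/4 ≈ -4792.3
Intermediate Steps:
m(K, j) = (5 + j)/(-3 + j)
C = -85/8 (C = (1/(-3 - 5) - 2)*((5 + 5)/(-3 + 5)) = (1/(-8) - 2)*(10/2) = (-1/8 - 2)*((1/2)*10) = -17/8*5 = -85/8 ≈ -10.625)
(C - 72)*58 = (-85/8 - 72)*58 = -661/8*58 = -19169/4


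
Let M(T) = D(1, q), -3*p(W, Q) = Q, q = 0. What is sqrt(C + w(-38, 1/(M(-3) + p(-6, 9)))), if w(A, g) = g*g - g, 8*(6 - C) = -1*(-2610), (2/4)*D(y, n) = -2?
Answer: I*sqrt(62737)/14 ≈ 17.891*I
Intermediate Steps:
D(y, n) = -4 (D(y, n) = 2*(-2) = -4)
p(W, Q) = -Q/3
M(T) = -4
C = -1281/4 (C = 6 - (-1)*(-2610)/8 = 6 - 1/8*2610 = 6 - 1305/4 = -1281/4 ≈ -320.25)
w(A, g) = g**2 - g
sqrt(C + w(-38, 1/(M(-3) + p(-6, 9)))) = sqrt(-1281/4 + (-1 + 1/(-4 - 1/3*9))/(-4 - 1/3*9)) = sqrt(-1281/4 + (-1 + 1/(-4 - 3))/(-4 - 3)) = sqrt(-1281/4 + (-1 + 1/(-7))/(-7)) = sqrt(-1281/4 - (-1 - 1/7)/7) = sqrt(-1281/4 - 1/7*(-8/7)) = sqrt(-1281/4 + 8/49) = sqrt(-62737/196) = I*sqrt(62737)/14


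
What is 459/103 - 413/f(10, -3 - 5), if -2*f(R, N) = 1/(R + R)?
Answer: 1702019/103 ≈ 16524.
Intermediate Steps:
f(R, N) = -1/(4*R) (f(R, N) = -1/(2*(R + R)) = -1/(2*R)/2 = -1/(4*R))
459/103 - 413/f(10, -3 - 5) = 459/103 - 413/((-1/4/10)) = 459*(1/103) - 413/((-1/4*1/10)) = 459/103 - 413/(-1/40) = 459/103 - 413*(-40) = 459/103 + 16520 = 1702019/103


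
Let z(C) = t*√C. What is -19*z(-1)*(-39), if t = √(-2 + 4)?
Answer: 741*I*√2 ≈ 1047.9*I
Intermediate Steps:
t = √2 ≈ 1.4142
z(C) = √2*√C
-19*z(-1)*(-39) = -19*√2*√(-1)*(-39) = -19*√2*I*(-39) = -19*I*√2*(-39) = 741*I*√2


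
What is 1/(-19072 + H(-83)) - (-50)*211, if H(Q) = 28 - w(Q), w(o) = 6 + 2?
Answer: 200998599/19052 ≈ 10550.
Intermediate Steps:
w(o) = 8
H(Q) = 20 (H(Q) = 28 - 1*8 = 28 - 8 = 20)
1/(-19072 + H(-83)) - (-50)*211 = 1/(-19072 + 20) - (-50)*211 = 1/(-19052) - 1*(-10550) = -1/19052 + 10550 = 200998599/19052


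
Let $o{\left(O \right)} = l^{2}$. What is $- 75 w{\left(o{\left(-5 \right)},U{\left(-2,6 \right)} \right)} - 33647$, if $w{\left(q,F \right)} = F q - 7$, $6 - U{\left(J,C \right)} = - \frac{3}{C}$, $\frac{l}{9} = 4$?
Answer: $-664922$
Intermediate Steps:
$l = 36$ ($l = 9 \cdot 4 = 36$)
$o{\left(O \right)} = 1296$ ($o{\left(O \right)} = 36^{2} = 1296$)
$U{\left(J,C \right)} = 6 + \frac{3}{C}$ ($U{\left(J,C \right)} = 6 - - \frac{3}{C} = 6 + \frac{3}{C}$)
$w{\left(q,F \right)} = -7 + F q$
$- 75 w{\left(o{\left(-5 \right)},U{\left(-2,6 \right)} \right)} - 33647 = - 75 \left(-7 + \left(6 + \frac{3}{6}\right) 1296\right) - 33647 = - 75 \left(-7 + \left(6 + 3 \cdot \frac{1}{6}\right) 1296\right) - 33647 = - 75 \left(-7 + \left(6 + \frac{1}{2}\right) 1296\right) - 33647 = - 75 \left(-7 + \frac{13}{2} \cdot 1296\right) - 33647 = - 75 \left(-7 + 8424\right) - 33647 = \left(-75\right) 8417 - 33647 = -631275 - 33647 = -664922$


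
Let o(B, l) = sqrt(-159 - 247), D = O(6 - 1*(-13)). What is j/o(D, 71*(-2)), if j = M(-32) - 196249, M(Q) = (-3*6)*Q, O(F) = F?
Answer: 195673*I*sqrt(406)/406 ≈ 9711.1*I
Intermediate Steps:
D = 19 (D = 6 - 1*(-13) = 6 + 13 = 19)
M(Q) = -18*Q
o(B, l) = I*sqrt(406) (o(B, l) = sqrt(-406) = I*sqrt(406))
j = -195673 (j = -18*(-32) - 196249 = 576 - 196249 = -195673)
j/o(D, 71*(-2)) = -195673*(-I*sqrt(406)/406) = -(-195673)*I*sqrt(406)/406 = 195673*I*sqrt(406)/406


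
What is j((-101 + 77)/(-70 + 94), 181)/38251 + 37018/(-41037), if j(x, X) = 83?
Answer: -1412569447/1569706287 ≈ -0.89989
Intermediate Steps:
j((-101 + 77)/(-70 + 94), 181)/38251 + 37018/(-41037) = 83/38251 + 37018/(-41037) = 83*(1/38251) + 37018*(-1/41037) = 83/38251 - 37018/41037 = -1412569447/1569706287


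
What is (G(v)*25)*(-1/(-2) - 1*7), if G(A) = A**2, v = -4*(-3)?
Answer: -23400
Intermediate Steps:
v = 12
(G(v)*25)*(-1/(-2) - 1*7) = (12**2*25)*(-1/(-2) - 1*7) = (144*25)*(-1*(-1/2) - 7) = 3600*(1/2 - 7) = 3600*(-13/2) = -23400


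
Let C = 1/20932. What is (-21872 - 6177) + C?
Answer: -587121667/20932 ≈ -28049.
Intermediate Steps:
C = 1/20932 ≈ 4.7774e-5
(-21872 - 6177) + C = (-21872 - 6177) + 1/20932 = -28049 + 1/20932 = -587121667/20932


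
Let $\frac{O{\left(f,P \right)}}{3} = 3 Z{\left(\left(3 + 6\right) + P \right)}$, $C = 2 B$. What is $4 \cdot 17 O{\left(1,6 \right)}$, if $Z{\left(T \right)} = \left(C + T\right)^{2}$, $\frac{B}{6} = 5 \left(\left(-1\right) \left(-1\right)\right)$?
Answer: $3442500$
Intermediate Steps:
$B = 30$ ($B = 6 \cdot 5 \left(\left(-1\right) \left(-1\right)\right) = 6 \cdot 5 \cdot 1 = 6 \cdot 5 = 30$)
$C = 60$ ($C = 2 \cdot 30 = 60$)
$Z{\left(T \right)} = \left(60 + T\right)^{2}$
$O{\left(f,P \right)} = 9 \left(69 + P\right)^{2}$ ($O{\left(f,P \right)} = 3 \cdot 3 \left(60 + \left(\left(3 + 6\right) + P\right)\right)^{2} = 3 \cdot 3 \left(60 + \left(9 + P\right)\right)^{2} = 3 \cdot 3 \left(69 + P\right)^{2} = 9 \left(69 + P\right)^{2}$)
$4 \cdot 17 O{\left(1,6 \right)} = 4 \cdot 17 \cdot 9 \left(69 + 6\right)^{2} = 68 \cdot 9 \cdot 75^{2} = 68 \cdot 9 \cdot 5625 = 68 \cdot 50625 = 3442500$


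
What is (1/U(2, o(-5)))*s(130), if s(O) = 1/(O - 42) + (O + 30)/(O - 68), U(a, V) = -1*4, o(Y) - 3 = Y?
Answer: -7071/10912 ≈ -0.64800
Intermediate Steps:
o(Y) = 3 + Y
U(a, V) = -4
s(O) = 1/(-42 + O) + (30 + O)/(-68 + O)
(1/U(2, o(-5)))*s(130) = (1/(-4))*((-1328 + 130**2 - 11*130)/(2856 + 130**2 - 110*130)) = (1*(-1/4))*((-1328 + 16900 - 1430)/(2856 + 16900 - 14300)) = -14142/(4*5456) = -14142/21824 = -1/4*7071/2728 = -7071/10912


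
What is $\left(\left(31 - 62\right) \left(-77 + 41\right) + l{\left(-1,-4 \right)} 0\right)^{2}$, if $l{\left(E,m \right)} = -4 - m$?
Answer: $1245456$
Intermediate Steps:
$\left(\left(31 - 62\right) \left(-77 + 41\right) + l{\left(-1,-4 \right)} 0\right)^{2} = \left(\left(31 - 62\right) \left(-77 + 41\right) + \left(-4 - -4\right) 0\right)^{2} = \left(\left(-31\right) \left(-36\right) + \left(-4 + 4\right) 0\right)^{2} = \left(1116 + 0 \cdot 0\right)^{2} = \left(1116 + 0\right)^{2} = 1116^{2} = 1245456$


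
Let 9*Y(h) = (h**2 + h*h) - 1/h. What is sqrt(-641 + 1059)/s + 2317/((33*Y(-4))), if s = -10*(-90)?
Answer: 9268/473 + sqrt(418)/900 ≈ 19.617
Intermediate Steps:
s = 900
Y(h) = -1/(9*h) + 2*h**2/9 (Y(h) = ((h**2 + h*h) - 1/h)/9 = ((h**2 + h**2) - 1/h)/9 = (2*h**2 - 1/h)/9 = (-1/h + 2*h**2)/9 = -1/(9*h) + 2*h**2/9)
sqrt(-641 + 1059)/s + 2317/((33*Y(-4))) = sqrt(-641 + 1059)/900 + 2317/((33*((1/9)*(-1 + 2*(-4)**3)/(-4)))) = sqrt(418)*(1/900) + 2317/((33*((1/9)*(-1/4)*(-1 + 2*(-64))))) = sqrt(418)/900 + 2317/((33*((1/9)*(-1/4)*(-1 - 128)))) = sqrt(418)/900 + 2317/((33*((1/9)*(-1/4)*(-129)))) = sqrt(418)/900 + 2317/((33*(43/12))) = sqrt(418)/900 + 2317/(473/4) = sqrt(418)/900 + 2317*(4/473) = sqrt(418)/900 + 9268/473 = 9268/473 + sqrt(418)/900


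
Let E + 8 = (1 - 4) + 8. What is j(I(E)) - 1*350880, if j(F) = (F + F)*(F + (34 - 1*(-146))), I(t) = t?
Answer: -351942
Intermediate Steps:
E = -3 (E = -8 + ((1 - 4) + 8) = -8 + (-3 + 8) = -8 + 5 = -3)
j(F) = 2*F*(180 + F) (j(F) = (2*F)*(F + (34 + 146)) = (2*F)*(F + 180) = (2*F)*(180 + F) = 2*F*(180 + F))
j(I(E)) - 1*350880 = 2*(-3)*(180 - 3) - 1*350880 = 2*(-3)*177 - 350880 = -1062 - 350880 = -351942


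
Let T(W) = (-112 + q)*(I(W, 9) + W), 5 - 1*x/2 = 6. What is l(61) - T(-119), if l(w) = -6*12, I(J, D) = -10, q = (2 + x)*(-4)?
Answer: -14520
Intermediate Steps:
x = -2 (x = 10 - 2*6 = 10 - 12 = -2)
q = 0 (q = (2 - 2)*(-4) = 0*(-4) = 0)
l(w) = -72
T(W) = 1120 - 112*W (T(W) = (-112 + 0)*(-10 + W) = -112*(-10 + W) = 1120 - 112*W)
l(61) - T(-119) = -72 - (1120 - 112*(-119)) = -72 - (1120 + 13328) = -72 - 1*14448 = -72 - 14448 = -14520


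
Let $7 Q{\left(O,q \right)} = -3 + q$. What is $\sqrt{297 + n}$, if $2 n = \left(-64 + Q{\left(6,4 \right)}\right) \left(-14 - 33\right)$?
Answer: $\frac{\sqrt{352338}}{14} \approx 42.399$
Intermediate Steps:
$Q{\left(O,q \right)} = - \frac{3}{7} + \frac{q}{7}$ ($Q{\left(O,q \right)} = \frac{-3 + q}{7} = - \frac{3}{7} + \frac{q}{7}$)
$n = \frac{21009}{14}$ ($n = \frac{\left(-64 + \left(- \frac{3}{7} + \frac{1}{7} \cdot 4\right)\right) \left(-14 - 33\right)}{2} = \frac{\left(-64 + \left(- \frac{3}{7} + \frac{4}{7}\right)\right) \left(-47\right)}{2} = \frac{\left(-64 + \frac{1}{7}\right) \left(-47\right)}{2} = \frac{\left(- \frac{447}{7}\right) \left(-47\right)}{2} = \frac{1}{2} \cdot \frac{21009}{7} = \frac{21009}{14} \approx 1500.6$)
$\sqrt{297 + n} = \sqrt{297 + \frac{21009}{14}} = \sqrt{\frac{25167}{14}} = \frac{\sqrt{352338}}{14}$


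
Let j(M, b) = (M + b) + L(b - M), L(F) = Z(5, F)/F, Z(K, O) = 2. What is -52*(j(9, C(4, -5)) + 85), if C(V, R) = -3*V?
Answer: -89440/21 ≈ -4259.0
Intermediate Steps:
L(F) = 2/F
j(M, b) = M + b + 2/(b - M) (j(M, b) = (M + b) + 2/(b - M) = M + b + 2/(b - M))
-52*(j(9, C(4, -5)) + 85) = -52*((-2 + (9 - 3*4)*(9 - (-3)*4))/(9 - (-3)*4) + 85) = -52*((-2 + (9 - 12)*(9 - 1*(-12)))/(9 - 1*(-12)) + 85) = -52*((-2 - 3*(9 + 12))/(9 + 12) + 85) = -52*((-2 - 3*21)/21 + 85) = -52*((-2 - 63)/21 + 85) = -52*((1/21)*(-65) + 85) = -52*(-65/21 + 85) = -52*1720/21 = -89440/21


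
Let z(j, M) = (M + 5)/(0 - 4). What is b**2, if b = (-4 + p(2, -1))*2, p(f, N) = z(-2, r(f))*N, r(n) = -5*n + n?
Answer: 361/4 ≈ 90.250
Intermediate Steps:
r(n) = -4*n
z(j, M) = -5/4 - M/4 (z(j, M) = (5 + M)/(-4) = (5 + M)*(-1/4) = -5/4 - M/4)
p(f, N) = N*(-5/4 + f) (p(f, N) = (-5/4 - (-1)*f)*N = (-5/4 + f)*N = N*(-5/4 + f))
b = -19/2 (b = (-4 + (1/4)*(-1)*(-5 + 4*2))*2 = (-4 + (1/4)*(-1)*(-5 + 8))*2 = (-4 + (1/4)*(-1)*3)*2 = (-4 - 3/4)*2 = -19/4*2 = -19/2 ≈ -9.5000)
b**2 = (-19/2)**2 = 361/4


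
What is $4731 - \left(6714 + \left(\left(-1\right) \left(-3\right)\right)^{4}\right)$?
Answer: $-2064$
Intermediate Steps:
$4731 - \left(6714 + \left(\left(-1\right) \left(-3\right)\right)^{4}\right) = 4731 - 6795 = -2064$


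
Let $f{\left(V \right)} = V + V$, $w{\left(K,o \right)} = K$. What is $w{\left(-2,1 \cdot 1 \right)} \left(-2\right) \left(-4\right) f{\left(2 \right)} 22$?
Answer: $-1408$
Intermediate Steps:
$f{\left(V \right)} = 2 V$
$w{\left(-2,1 \cdot 1 \right)} \left(-2\right) \left(-4\right) f{\left(2 \right)} 22 = - 2 \left(-2\right) \left(-4\right) 2 \cdot 2 \cdot 22 = - 2 \cdot 8 \cdot 4 \cdot 22 = \left(-2\right) 32 \cdot 22 = \left(-64\right) 22 = -1408$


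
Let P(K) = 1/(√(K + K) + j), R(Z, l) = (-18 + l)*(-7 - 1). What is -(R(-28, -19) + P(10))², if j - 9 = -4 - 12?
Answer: -73564949/841 + 34308*√5/841 ≈ -87382.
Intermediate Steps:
j = -7 (j = 9 + (-4 - 12) = 9 - 16 = -7)
R(Z, l) = 144 - 8*l (R(Z, l) = (-18 + l)*(-8) = 144 - 8*l)
P(K) = 1/(-7 + √2*√K) (P(K) = 1/(√(K + K) - 7) = 1/(√(2*K) - 7) = 1/(√2*√K - 7) = 1/(-7 + √2*√K))
-(R(-28, -19) + P(10))² = -((144 - 8*(-19)) + 1/(-7 + √2*√10))² = -((144 + 152) + 1/(-7 + 2*√5))² = -(296 + 1/(-7 + 2*√5))²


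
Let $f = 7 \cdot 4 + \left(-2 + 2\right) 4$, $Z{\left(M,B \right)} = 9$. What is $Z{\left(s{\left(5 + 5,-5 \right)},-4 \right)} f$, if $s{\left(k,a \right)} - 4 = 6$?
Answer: $252$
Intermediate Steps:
$s{\left(k,a \right)} = 10$ ($s{\left(k,a \right)} = 4 + 6 = 10$)
$f = 28$ ($f = 28 + 0 \cdot 4 = 28 + 0 = 28$)
$Z{\left(s{\left(5 + 5,-5 \right)},-4 \right)} f = 9 \cdot 28 = 252$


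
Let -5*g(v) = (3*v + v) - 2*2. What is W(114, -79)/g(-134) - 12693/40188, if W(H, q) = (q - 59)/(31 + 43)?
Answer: -742975/2230434 ≈ -0.33311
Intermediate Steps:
g(v) = ⅘ - 4*v/5 (g(v) = -((3*v + v) - 2*2)/5 = -(4*v - 4)/5 = -(-4 + 4*v)/5 = ⅘ - 4*v/5)
W(H, q) = -59/74 + q/74 (W(H, q) = (-59 + q)/74 = (-59 + q)*(1/74) = -59/74 + q/74)
W(114, -79)/g(-134) - 12693/40188 = (-59/74 + (1/74)*(-79))/(⅘ - ⅘*(-134)) - 12693/40188 = (-59/74 - 79/74)/(⅘ + 536/5) - 12693*1/40188 = -69/37/108 - 4231/13396 = -69/37*1/108 - 4231/13396 = -23/1332 - 4231/13396 = -742975/2230434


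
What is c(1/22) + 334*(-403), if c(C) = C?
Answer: -2961243/22 ≈ -1.3460e+5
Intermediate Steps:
c(1/22) + 334*(-403) = 1/22 + 334*(-403) = 1/22 - 134602 = -2961243/22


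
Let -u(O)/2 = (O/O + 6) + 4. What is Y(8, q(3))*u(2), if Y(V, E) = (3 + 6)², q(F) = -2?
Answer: -1782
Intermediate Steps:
Y(V, E) = 81 (Y(V, E) = 9² = 81)
u(O) = -22 (u(O) = -2*((O/O + 6) + 4) = -2*((1 + 6) + 4) = -2*(7 + 4) = -2*11 = -22)
Y(8, q(3))*u(2) = 81*(-22) = -1782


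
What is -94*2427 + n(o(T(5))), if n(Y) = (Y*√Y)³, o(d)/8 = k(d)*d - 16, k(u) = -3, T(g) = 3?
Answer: -228138 + 16000000000*I*√2 ≈ -2.2814e+5 + 2.2627e+10*I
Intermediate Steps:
o(d) = -128 - 24*d (o(d) = 8*(-3*d - 16) = 8*(-16 - 3*d) = -128 - 24*d)
n(Y) = Y^(9/2) (n(Y) = (Y^(3/2))³ = Y^(9/2))
-94*2427 + n(o(T(5))) = -94*2427 + (-128 - 24*3)^(9/2) = -228138 + (-128 - 72)^(9/2) = -228138 + (-200)^(9/2) = -228138 + 16000000000*I*√2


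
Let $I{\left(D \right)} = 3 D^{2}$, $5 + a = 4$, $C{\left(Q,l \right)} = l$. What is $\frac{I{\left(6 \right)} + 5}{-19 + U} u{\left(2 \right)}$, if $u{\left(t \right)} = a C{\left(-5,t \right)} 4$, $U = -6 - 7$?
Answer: $\frac{113}{4} \approx 28.25$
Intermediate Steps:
$a = -1$ ($a = -5 + 4 = -1$)
$U = -13$ ($U = -6 - 7 = -13$)
$u{\left(t \right)} = - 4 t$ ($u{\left(t \right)} = - t 4 = - 4 t$)
$\frac{I{\left(6 \right)} + 5}{-19 + U} u{\left(2 \right)} = \frac{3 \cdot 6^{2} + 5}{-19 - 13} \left(\left(-4\right) 2\right) = \frac{3 \cdot 36 + 5}{-32} \left(-8\right) = \left(108 + 5\right) \left(- \frac{1}{32}\right) \left(-8\right) = 113 \left(- \frac{1}{32}\right) \left(-8\right) = \left(- \frac{113}{32}\right) \left(-8\right) = \frac{113}{4}$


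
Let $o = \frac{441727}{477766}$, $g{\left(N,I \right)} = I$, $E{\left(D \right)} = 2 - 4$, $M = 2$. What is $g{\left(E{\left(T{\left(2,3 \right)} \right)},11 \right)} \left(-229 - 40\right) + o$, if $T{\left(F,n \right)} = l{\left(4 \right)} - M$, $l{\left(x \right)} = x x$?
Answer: $- \frac{1413267867}{477766} \approx -2958.1$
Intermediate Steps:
$l{\left(x \right)} = x^{2}$
$T{\left(F,n \right)} = 14$ ($T{\left(F,n \right)} = 4^{2} - 2 = 16 - 2 = 14$)
$E{\left(D \right)} = -2$
$o = \frac{441727}{477766}$ ($o = 441727 \cdot \frac{1}{477766} = \frac{441727}{477766} \approx 0.92457$)
$g{\left(E{\left(T{\left(2,3 \right)} \right)},11 \right)} \left(-229 - 40\right) + o = 11 \left(-229 - 40\right) + \frac{441727}{477766} = 11 \left(-269\right) + \frac{441727}{477766} = -2959 + \frac{441727}{477766} = - \frac{1413267867}{477766}$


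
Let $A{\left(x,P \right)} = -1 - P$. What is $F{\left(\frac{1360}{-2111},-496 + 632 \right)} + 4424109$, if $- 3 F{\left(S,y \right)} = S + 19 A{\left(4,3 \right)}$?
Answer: $\frac{9339348031}{2111} \approx 4.4241 \cdot 10^{6}$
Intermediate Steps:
$F{\left(S,y \right)} = \frac{76}{3} - \frac{S}{3}$ ($F{\left(S,y \right)} = - \frac{S + 19 \left(-1 - 3\right)}{3} = - \frac{S + 19 \left(-4\right)}{3} = - \frac{S - 76}{3} = - \frac{-76 + S}{3} = \frac{76}{3} - \frac{S}{3}$)
$F{\left(\frac{1360}{-2111},-496 + 632 \right)} + 4424109 = \left(\frac{76}{3} - \frac{1360 \frac{1}{-2111}}{3}\right) + 4424109 = \left(\frac{76}{3} - \frac{1360 \left(- \frac{1}{2111}\right)}{3}\right) + 4424109 = \left(\frac{76}{3} - - \frac{1360}{6333}\right) + 4424109 = \left(\frac{76}{3} + \frac{1360}{6333}\right) + 4424109 = \frac{53932}{2111} + 4424109 = \frac{9339348031}{2111}$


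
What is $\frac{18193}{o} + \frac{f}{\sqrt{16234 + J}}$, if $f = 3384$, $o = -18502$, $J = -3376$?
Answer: $- \frac{18193}{18502} + \frac{564 \sqrt{12858}}{2143} \approx 28.86$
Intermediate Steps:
$\frac{18193}{o} + \frac{f}{\sqrt{16234 + J}} = \frac{18193}{-18502} + \frac{3384}{\sqrt{16234 - 3376}} = 18193 \left(- \frac{1}{18502}\right) + \frac{3384}{\sqrt{12858}} = - \frac{18193}{18502} + 3384 \frac{\sqrt{12858}}{12858} = - \frac{18193}{18502} + \frac{564 \sqrt{12858}}{2143}$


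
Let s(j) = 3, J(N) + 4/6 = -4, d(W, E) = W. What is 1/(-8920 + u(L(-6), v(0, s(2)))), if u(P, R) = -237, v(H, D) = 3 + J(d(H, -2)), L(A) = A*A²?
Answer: -1/9157 ≈ -0.00010921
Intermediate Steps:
J(N) = -14/3 (J(N) = -⅔ - 4 = -14/3)
L(A) = A³
v(H, D) = -5/3 (v(H, D) = 3 - 14/3 = -5/3)
1/(-8920 + u(L(-6), v(0, s(2)))) = 1/(-8920 - 237) = 1/(-9157) = -1/9157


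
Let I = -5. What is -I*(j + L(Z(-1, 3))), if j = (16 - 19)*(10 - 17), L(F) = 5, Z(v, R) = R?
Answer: 130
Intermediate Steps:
j = 21 (j = -3*(-7) = 21)
-I*(j + L(Z(-1, 3))) = -(-5)*(21 + 5) = -(-5)*26 = -1*(-130) = 130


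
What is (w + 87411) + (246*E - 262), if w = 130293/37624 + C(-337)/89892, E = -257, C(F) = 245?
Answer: 20233786763963/845524152 ≈ 23930.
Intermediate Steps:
w = 2930379059/845524152 (w = 130293/37624 + 245/89892 = 2930379059/845524152 ≈ 3.4658)
(w + 87411) + (246*E - 262) = (2930379059/845524152 + 87411) + (246*(-257) - 262) = 73911042029531/845524152 + (-63222 - 262) = 73911042029531/845524152 - 63484 = 20233786763963/845524152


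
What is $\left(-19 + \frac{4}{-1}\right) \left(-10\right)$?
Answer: $230$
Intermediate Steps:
$\left(-19 + \frac{4}{-1}\right) \left(-10\right) = \left(-19 + 4 \left(-1\right)\right) \left(-10\right) = \left(-19 - 4\right) \left(-10\right) = \left(-23\right) \left(-10\right) = 230$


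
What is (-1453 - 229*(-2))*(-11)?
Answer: 10945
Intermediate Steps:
(-1453 - 229*(-2))*(-11) = (-1453 - 1*(-458))*(-11) = (-1453 + 458)*(-11) = -995*(-11) = 10945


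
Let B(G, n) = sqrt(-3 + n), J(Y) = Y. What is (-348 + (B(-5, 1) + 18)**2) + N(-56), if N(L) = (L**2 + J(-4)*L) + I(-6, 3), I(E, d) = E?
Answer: 3328 + 36*I*sqrt(2) ≈ 3328.0 + 50.912*I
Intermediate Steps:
N(L) = -6 + L**2 - 4*L (N(L) = (L**2 - 4*L) - 6 = -6 + L**2 - 4*L)
(-348 + (B(-5, 1) + 18)**2) + N(-56) = (-348 + (sqrt(-3 + 1) + 18)**2) + (-6 + (-56)**2 - 4*(-56)) = (-348 + (sqrt(-2) + 18)**2) + (-6 + 3136 + 224) = (-348 + (I*sqrt(2) + 18)**2) + 3354 = (-348 + (18 + I*sqrt(2))**2) + 3354 = 3006 + (18 + I*sqrt(2))**2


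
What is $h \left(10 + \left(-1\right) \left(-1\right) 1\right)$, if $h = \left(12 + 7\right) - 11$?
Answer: $88$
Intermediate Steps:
$h = 8$ ($h = 19 - 11 = 8$)
$h \left(10 + \left(-1\right) \left(-1\right) 1\right) = 8 \left(10 + \left(-1\right) \left(-1\right) 1\right) = 8 \left(10 + 1 \cdot 1\right) = 8 \left(10 + 1\right) = 8 \cdot 11 = 88$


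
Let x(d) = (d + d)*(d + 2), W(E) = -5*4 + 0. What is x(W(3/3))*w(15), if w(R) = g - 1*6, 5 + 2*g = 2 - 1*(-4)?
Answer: -3960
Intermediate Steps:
W(E) = -20 (W(E) = -20 + 0 = -20)
g = 1/2 (g = -5/2 + (2 - 1*(-4))/2 = -5/2 + (2 + 4)/2 = -5/2 + (1/2)*6 = -5/2 + 3 = 1/2 ≈ 0.50000)
w(R) = -11/2 (w(R) = 1/2 - 1*6 = 1/2 - 6 = -11/2)
x(d) = 2*d*(2 + d) (x(d) = (2*d)*(2 + d) = 2*d*(2 + d))
x(W(3/3))*w(15) = (2*(-20)*(2 - 20))*(-11/2) = (2*(-20)*(-18))*(-11/2) = 720*(-11/2) = -3960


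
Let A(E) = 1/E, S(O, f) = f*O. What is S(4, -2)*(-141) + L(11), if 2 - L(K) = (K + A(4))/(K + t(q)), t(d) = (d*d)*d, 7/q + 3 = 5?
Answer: 486940/431 ≈ 1129.8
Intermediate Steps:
q = 7/2 (q = 7/(-3 + 5) = 7/2 ≈ 3.5000)
t(d) = d³ (t(d) = d²*d = d³)
S(O, f) = O*f
A(E) = 1/E
L(K) = 2 - (¼ + K)/(343/8 + K) (L(K) = 2 - (K + 1/4)/(K + (7/2)³) = 2 - (K + ¼)/(K + 343/8) = 2 - (¼ + K)/(343/8 + K))
S(4, -2)*(-141) + L(11) = (4*(-2))*(-141) + 4*(171 + 2*11)/(343 + 8*11) = -8*(-141) + 4*(171 + 22)/(343 + 88) = 1128 + 4*193/431 = 1128 + 4*(1/431)*193 = 1128 + 772/431 = 486940/431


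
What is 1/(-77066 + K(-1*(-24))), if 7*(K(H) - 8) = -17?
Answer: -7/539423 ≈ -1.2977e-5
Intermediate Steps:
K(H) = 39/7 (K(H) = 8 + (1/7)*(-17) = 8 - 17/7 = 39/7)
1/(-77066 + K(-1*(-24))) = 1/(-77066 + 39/7) = 1/(-539423/7) = -7/539423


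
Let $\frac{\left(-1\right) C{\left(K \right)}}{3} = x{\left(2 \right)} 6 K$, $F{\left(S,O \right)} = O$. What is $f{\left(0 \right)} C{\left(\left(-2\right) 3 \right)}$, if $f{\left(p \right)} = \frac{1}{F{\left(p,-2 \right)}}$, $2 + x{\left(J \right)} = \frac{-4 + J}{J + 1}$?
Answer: $144$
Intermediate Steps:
$x{\left(J \right)} = -2 + \frac{-4 + J}{1 + J}$ ($x{\left(J \right)} = -2 + \frac{-4 + J}{J + 1} = -2 + \frac{-4 + J}{1 + J}$)
$C{\left(K \right)} = 48 K$ ($C{\left(K \right)} = - 3 \frac{-6 - 2}{1 + 2} \cdot 6 K = - 3 \frac{-6 - 2}{3} \cdot 6 K = - 3 \cdot \frac{1}{3} \left(-8\right) 6 K = - 3 \left(- \frac{8}{3}\right) 6 K = - 3 \left(- 16 K\right) = 48 K$)
$f{\left(p \right)} = - \frac{1}{2}$ ($f{\left(p \right)} = \frac{1}{-2} = - \frac{1}{2}$)
$f{\left(0 \right)} C{\left(\left(-2\right) 3 \right)} = - \frac{48 \left(\left(-2\right) 3\right)}{2} = - \frac{48 \left(-6\right)}{2} = \left(- \frac{1}{2}\right) \left(-288\right) = 144$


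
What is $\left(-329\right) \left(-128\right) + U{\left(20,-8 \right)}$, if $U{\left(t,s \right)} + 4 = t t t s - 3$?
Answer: $-21895$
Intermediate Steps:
$U{\left(t,s \right)} = -7 + s t^{3}$ ($U{\left(t,s \right)} = -4 + \left(t t t s - 3\right) = -4 + \left(t^{2} t s - 3\right) = -4 + \left(t^{3} s - 3\right) = -4 + \left(s t^{3} - 3\right) = -4 + \left(-3 + s t^{3}\right) = -7 + s t^{3}$)
$\left(-329\right) \left(-128\right) + U{\left(20,-8 \right)} = \left(-329\right) \left(-128\right) - \left(7 + 8 \cdot 20^{3}\right) = 42112 - 64007 = -21895$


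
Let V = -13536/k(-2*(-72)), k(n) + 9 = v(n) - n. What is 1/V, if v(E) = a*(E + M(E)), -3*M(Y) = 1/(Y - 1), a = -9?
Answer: 17267/161304 ≈ 0.10705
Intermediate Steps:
M(Y) = -1/(3*(-1 + Y)) (M(Y) = -1/(3*(Y - 1)) = -1/(3*(-1 + Y)))
v(E) = -9*E + 9/(-3 + 3*E) (v(E) = -9*(E - 1/(-3 + 3*E)) = -9*E + 9/(-3 + 3*E))
k(n) = -9 - n + 3*(1 - 3*n*(-1 + n))/(-1 + n) (k(n) = -9 + (3*(1 - 3*n*(-1 + n))/(-1 + n) - n) = -9 + (-n + 3*(1 - 3*n*(-1 + n))/(-1 + n)) = -9 - n + 3*(1 - 3*n*(-1 + n))/(-1 + n))
V = 161304/17267 (V = -13536*(-1 - 2*(-72))/(12 - 2*(-72) - 10*(-2*(-72))²) = -13536*(-1 + 144)/(12 + 144 - 10*144²) = -13536*143/(12 + 144 - 10*20736) = -13536*143/(12 + 144 - 207360) = -13536/((1/143)*(-207204)) = -13536/(-207204/143) = -13536*(-143/207204) = 161304/17267 ≈ 9.3418)
1/V = 1/(161304/17267) = 17267/161304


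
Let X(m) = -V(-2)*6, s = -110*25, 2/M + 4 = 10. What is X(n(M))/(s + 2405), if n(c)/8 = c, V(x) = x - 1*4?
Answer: -12/115 ≈ -0.10435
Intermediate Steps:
M = 1/3 (M = 2/(-4 + 10) = 2/6 = 2*(1/6) = 1/3 ≈ 0.33333)
s = -2750
V(x) = -4 + x (V(x) = x - 4 = -4 + x)
n(c) = 8*c
X(m) = 36 (X(m) = -(-4 - 2)*6 = -1*(-6)*6 = 6*6 = 36)
X(n(M))/(s + 2405) = 36/(-2750 + 2405) = 36/(-345) = 36*(-1/345) = -12/115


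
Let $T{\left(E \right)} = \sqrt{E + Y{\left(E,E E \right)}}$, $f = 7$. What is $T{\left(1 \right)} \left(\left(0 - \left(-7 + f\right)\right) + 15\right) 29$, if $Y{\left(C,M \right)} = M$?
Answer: $435 \sqrt{2} \approx 615.18$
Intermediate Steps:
$T{\left(E \right)} = \sqrt{E + E^{2}}$ ($T{\left(E \right)} = \sqrt{E + E E} = \sqrt{E + E^{2}}$)
$T{\left(1 \right)} \left(\left(0 - \left(-7 + f\right)\right) + 15\right) 29 = \sqrt{1 \left(1 + 1\right)} \left(\left(0 + \left(7 - 7\right)\right) + 15\right) 29 = \sqrt{1 \cdot 2} \left(\left(0 + \left(7 - 7\right)\right) + 15\right) 29 = \sqrt{2} \left(\left(0 + 0\right) + 15\right) 29 = \sqrt{2} \left(0 + 15\right) 29 = \sqrt{2} \cdot 15 \cdot 29 = 15 \sqrt{2} \cdot 29 = 435 \sqrt{2}$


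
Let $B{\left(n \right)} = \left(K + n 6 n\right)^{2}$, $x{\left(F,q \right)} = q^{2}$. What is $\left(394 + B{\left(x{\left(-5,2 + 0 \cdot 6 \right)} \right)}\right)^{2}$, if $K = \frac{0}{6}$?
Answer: $92352100$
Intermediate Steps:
$K = 0$ ($K = 0 \cdot \frac{1}{6} = 0$)
$B{\left(n \right)} = 36 n^{4}$ ($B{\left(n \right)} = \left(0 + n 6 n\right)^{2} = \left(0 + 6 n n\right)^{2} = \left(0 + 6 n^{2}\right)^{2} = \left(6 n^{2}\right)^{2} = 36 n^{4}$)
$\left(394 + B{\left(x{\left(-5,2 + 0 \cdot 6 \right)} \right)}\right)^{2} = \left(394 + 36 \left(\left(2 + 0 \cdot 6\right)^{2}\right)^{4}\right)^{2} = \left(394 + 36 \left(\left(2 + 0\right)^{2}\right)^{4}\right)^{2} = \left(394 + 36 \left(2^{2}\right)^{4}\right)^{2} = \left(394 + 36 \cdot 4^{4}\right)^{2} = \left(394 + 36 \cdot 256\right)^{2} = \left(394 + 9216\right)^{2} = 9610^{2} = 92352100$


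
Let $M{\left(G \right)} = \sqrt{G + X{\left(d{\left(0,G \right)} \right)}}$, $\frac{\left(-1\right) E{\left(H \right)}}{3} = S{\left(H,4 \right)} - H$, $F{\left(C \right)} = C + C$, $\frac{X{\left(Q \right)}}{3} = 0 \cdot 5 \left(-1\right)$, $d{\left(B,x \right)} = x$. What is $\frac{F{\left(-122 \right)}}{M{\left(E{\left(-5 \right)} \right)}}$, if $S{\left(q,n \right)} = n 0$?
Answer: $\frac{244 i \sqrt{15}}{15} \approx 63.001 i$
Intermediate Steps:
$X{\left(Q \right)} = 0$ ($X{\left(Q \right)} = 3 \cdot 0 \cdot 5 \left(-1\right) = 3 \cdot 0 \left(-1\right) = 3 \cdot 0 = 0$)
$S{\left(q,n \right)} = 0$
$F{\left(C \right)} = 2 C$
$E{\left(H \right)} = 3 H$ ($E{\left(H \right)} = - 3 \left(0 - H\right) = - 3 \left(- H\right) = 3 H$)
$M{\left(G \right)} = \sqrt{G}$ ($M{\left(G \right)} = \sqrt{G + 0} = \sqrt{G}$)
$\frac{F{\left(-122 \right)}}{M{\left(E{\left(-5 \right)} \right)}} = \frac{2 \left(-122\right)}{\sqrt{3 \left(-5\right)}} = - \frac{244}{\sqrt{-15}} = - \frac{244}{i \sqrt{15}} = - 244 \left(- \frac{i \sqrt{15}}{15}\right) = \frac{244 i \sqrt{15}}{15}$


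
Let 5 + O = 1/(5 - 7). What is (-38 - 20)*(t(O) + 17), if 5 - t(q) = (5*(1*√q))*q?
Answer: -1276 - 1595*I*√22/2 ≈ -1276.0 - 3740.6*I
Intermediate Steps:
O = -11/2 (O = -5 + 1/(5 - 7) = -5 + 1/(-2) = -5 - ½ = -11/2 ≈ -5.5000)
t(q) = 5 - 5*q^(3/2) (t(q) = 5 - 5*(1*√q)*q = 5 - 5*√q*q = 5 - 5*q^(3/2))
(-38 - 20)*(t(O) + 17) = (-38 - 20)*((5 - (-55)*I*√22/4) + 17) = -58*((5 - (-55)*I*√22/4) + 17) = -58*((5 + 55*I*√22/4) + 17) = -58*(22 + 55*I*√22/4) = -1276 - 1595*I*√22/2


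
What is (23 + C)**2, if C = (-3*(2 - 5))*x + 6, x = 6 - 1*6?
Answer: 841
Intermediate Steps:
x = 0 (x = 6 - 6 = 0)
C = 6 (C = -3*(2 - 5)*0 + 6 = -3*(-3)*0 + 6 = 9*0 + 6 = 0 + 6 = 6)
(23 + C)**2 = (23 + 6)**2 = 29**2 = 841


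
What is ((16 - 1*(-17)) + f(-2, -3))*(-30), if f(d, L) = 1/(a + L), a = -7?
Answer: -987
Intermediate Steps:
f(d, L) = 1/(-7 + L)
((16 - 1*(-17)) + f(-2, -3))*(-30) = ((16 - 1*(-17)) + 1/(-7 - 3))*(-30) = ((16 + 17) + 1/(-10))*(-30) = (33 - ⅒)*(-30) = (329/10)*(-30) = -987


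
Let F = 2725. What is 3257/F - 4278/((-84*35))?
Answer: 707771/267050 ≈ 2.6503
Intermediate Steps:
3257/F - 4278/((-84*35)) = 3257/2725 - 4278/((-84*35)) = 3257*(1/2725) - 4278/(-2940) = 3257/2725 - 4278*(-1/2940) = 3257/2725 + 713/490 = 707771/267050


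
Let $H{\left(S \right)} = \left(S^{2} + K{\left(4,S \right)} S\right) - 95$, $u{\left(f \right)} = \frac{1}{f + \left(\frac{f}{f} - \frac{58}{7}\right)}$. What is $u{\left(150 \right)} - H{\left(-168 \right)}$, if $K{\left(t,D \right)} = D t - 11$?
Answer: $- \frac{142730120}{999} \approx -1.4287 \cdot 10^{5}$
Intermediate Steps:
$K{\left(t,D \right)} = -11 + D t$
$u{\left(f \right)} = \frac{1}{- \frac{51}{7} + f}$ ($u{\left(f \right)} = \frac{1}{f + \left(1 - \frac{58}{7}\right)} = \frac{1}{f - \frac{51}{7}} = \frac{1}{- \frac{51}{7} + f}$)
$H{\left(S \right)} = -95 + S^{2} + S \left(-11 + 4 S\right)$ ($H{\left(S \right)} = \left(S^{2} + \left(-11 + S 4\right) S\right) - 95 = \left(S^{2} + \left(-11 + 4 S\right) S\right) - 95 = \left(S^{2} + S \left(-11 + 4 S\right)\right) - 95 = -95 + S^{2} + S \left(-11 + 4 S\right)$)
$u{\left(150 \right)} - H{\left(-168 \right)} = \frac{7}{-51 + 7 \cdot 150} - \left(-95 - -1848 + 5 \left(-168\right)^{2}\right) = \frac{7}{-51 + 1050} - \left(-95 + 1848 + 5 \cdot 28224\right) = \frac{7}{999} - \left(-95 + 1848 + 141120\right) = 7 \cdot \frac{1}{999} - 142873 = \frac{7}{999} - 142873 = - \frac{142730120}{999}$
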